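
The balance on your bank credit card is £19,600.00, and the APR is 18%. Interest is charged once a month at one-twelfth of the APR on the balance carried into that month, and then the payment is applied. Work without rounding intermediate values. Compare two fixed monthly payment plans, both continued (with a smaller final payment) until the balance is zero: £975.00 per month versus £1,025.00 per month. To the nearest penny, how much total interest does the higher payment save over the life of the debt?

£228.66

Monthly rate r = 18%/12 = 1.5% = 0.015.
At £975.00/mo: n = ⌈−ln(1 − rB₀/P)/ln(1+r)⌉ = 25 payments (last £102.08); total interest = total paid − £19,600.00 = £3,902.08.
At £1,025.00/mo: 23 payments (last £723.42); total interest £3,673.42.
Interest saved = £3,902.08 − £3,673.42 = £228.66.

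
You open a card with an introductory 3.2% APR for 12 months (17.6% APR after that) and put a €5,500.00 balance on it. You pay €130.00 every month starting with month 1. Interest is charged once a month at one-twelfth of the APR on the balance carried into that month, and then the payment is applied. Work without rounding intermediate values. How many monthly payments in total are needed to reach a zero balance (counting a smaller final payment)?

Promo months 1–12 at r₀ = 3.2%/12 = 0.00266667; months 13+ at r₁ = 17.6%/12 = 0.0146667.
After month 12: iterate B ← B·(1+r₀) − €130.00 for 12 months → €4,095.52.
Then at r₁ with €130.00/mo: n₂ = −ln(1 − r₁·B/P)/ln(1+r₁) ≈ 42.58 → 43 more payments.

55 months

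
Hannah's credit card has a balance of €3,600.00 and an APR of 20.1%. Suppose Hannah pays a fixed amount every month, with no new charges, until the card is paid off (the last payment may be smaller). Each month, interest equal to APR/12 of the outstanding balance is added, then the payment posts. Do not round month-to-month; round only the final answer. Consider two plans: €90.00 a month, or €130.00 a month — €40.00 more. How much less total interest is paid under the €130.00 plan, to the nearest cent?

Monthly rate r = 20.1%/12 = 1.675% = 0.01675.
At €90.00/mo: n = ⌈−ln(1 − rB₀/P)/ln(1+r)⌉ = 67 payments (last €66.89); total interest = total paid − €3,600.00 = €2,406.89.
At €130.00/mo: 38 payments (last €68.49); total interest €1,278.49.
Interest saved = €2,406.89 − €1,278.49 = €1,128.40.

€1,128.40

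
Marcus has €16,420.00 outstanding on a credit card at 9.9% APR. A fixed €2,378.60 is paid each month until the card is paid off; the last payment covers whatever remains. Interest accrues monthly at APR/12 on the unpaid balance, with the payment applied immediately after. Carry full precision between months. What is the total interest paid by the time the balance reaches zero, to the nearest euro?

Monthly rate r = 9.9%/12 = 0.825% = 0.00825.
Payoff takes n = ⌈−ln(1 − rB₀/P)/ln(1+r)⌉ = ⌈7.137⌉ = 8 payments; the last is €326.72.
Total paid = 7·€2,378.60 + €326.72 = €16,976.92.
Total interest = total paid − principal = €16,976.92 − €16,420.00 = €556.92.

€557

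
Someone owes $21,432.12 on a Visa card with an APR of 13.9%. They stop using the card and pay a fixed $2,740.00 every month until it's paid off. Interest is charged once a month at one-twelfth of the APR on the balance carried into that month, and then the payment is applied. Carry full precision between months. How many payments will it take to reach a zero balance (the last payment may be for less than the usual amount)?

9 payments

Monthly rate r = 13.9%/12 = 1.15833% = 0.0115833.
Recurrence: B ← B·(1+r) − $2,740.00.
Month 1: interest $248.26; balance after payment $18,940.38.
Month 2: interest $219.39; balance after payment $16,419.77.
Closed form: n = −ln(1 − rB₀/P)/ln(1+r) = −ln(0.9094)/ln(1.01158) ≈ 8.247, so the balance reaches zero during payment 9.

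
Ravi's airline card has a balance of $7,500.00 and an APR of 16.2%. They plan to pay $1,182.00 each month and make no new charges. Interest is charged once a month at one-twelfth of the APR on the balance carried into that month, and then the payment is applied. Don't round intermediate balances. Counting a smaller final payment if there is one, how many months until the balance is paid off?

7 payments

Monthly rate r = 16.2%/12 = 1.35% = 0.0135.
Recurrence: B ← B·(1+r) − $1,182.00.
Month 1: interest $101.25; balance after payment $6,419.25.
Month 2: interest $86.66; balance after payment $5,323.91.
Closed form: n = −ln(1 − rB₀/P)/ln(1+r) = −ln(0.91434)/ln(1.0135) ≈ 6.678, so the balance reaches zero during payment 7.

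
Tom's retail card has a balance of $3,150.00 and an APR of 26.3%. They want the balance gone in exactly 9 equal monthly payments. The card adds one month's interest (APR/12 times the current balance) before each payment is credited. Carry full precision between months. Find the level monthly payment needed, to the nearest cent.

Monthly rate r = 26.3%/12 = 2.19167% = 0.0219167.
Level-payment amortization: P = B₀·r / (1 − (1+r)^(−n)) = 3150.00·0.0219167 / (1 − 1.02192^(−9)).
Denominator 1 − (1+r)^(−9) = 0.177263698.
P = 69.0375 / 0.177263698 ≈ 389.46.

$389.46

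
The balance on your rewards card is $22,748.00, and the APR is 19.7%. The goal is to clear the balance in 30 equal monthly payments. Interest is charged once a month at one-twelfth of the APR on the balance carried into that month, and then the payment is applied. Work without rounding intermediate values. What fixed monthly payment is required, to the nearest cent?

Monthly rate r = 19.7%/12 = 1.64167% = 0.0164167.
Level-payment amortization: P = B₀·r / (1 − (1+r)^(−n)) = 22748.00·0.0164167 / (1 − 1.01642^(−30)).
Denominator 1 − (1+r)^(−30) = 0.386454653.
P = 373.446 / 0.386454653 ≈ 966.34.

$966.34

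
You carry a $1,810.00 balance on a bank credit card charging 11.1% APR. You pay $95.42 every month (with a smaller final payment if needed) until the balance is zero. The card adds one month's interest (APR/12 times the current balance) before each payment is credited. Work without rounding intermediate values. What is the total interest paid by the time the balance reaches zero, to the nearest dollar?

Monthly rate r = 11.1%/12 = 0.925% = 0.00925.
Payoff takes n = ⌈−ln(1 − rB₀/P)/ln(1+r)⌉ = ⌈20.954⌉ = 21 payments; the last is $91.02.
Total paid = 20·$95.42 + $91.02 = $1,999.42.
Total interest = total paid − principal = $1,999.42 − $1,810.00 = $189.42.

$189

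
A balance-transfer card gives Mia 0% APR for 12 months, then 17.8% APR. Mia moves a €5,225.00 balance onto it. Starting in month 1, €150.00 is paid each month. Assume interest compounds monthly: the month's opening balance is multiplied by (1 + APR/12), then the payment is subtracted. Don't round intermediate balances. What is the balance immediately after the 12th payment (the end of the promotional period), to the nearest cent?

Promo months 1–12 at r₀ = 0%/12 = 0; months 13+ at r₁ = 17.8%/12 = 0.0148333.
After month 12 (no interest yet): B = €5,225.00 − 12·€150.00 = €3,425.00.

€3,425.00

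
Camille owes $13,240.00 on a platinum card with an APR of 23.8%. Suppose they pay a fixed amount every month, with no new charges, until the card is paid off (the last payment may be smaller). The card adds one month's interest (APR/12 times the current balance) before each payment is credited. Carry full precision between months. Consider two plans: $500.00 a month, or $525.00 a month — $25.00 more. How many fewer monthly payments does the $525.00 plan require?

Monthly rate r = 23.8%/12 = 1.98333% = 0.0198333.
At $500.00/mo: n = ⌈−ln(1 − rB₀/P)/ln(1+r)⌉ = 38 payments (last $463.25); total interest = total paid − $13,240.00 = $5,723.25.
At $525.00/mo: 36 payments (last $164.98); total interest $5,299.98.
Payments saved = 38 − 36 = 2.

2 fewer payments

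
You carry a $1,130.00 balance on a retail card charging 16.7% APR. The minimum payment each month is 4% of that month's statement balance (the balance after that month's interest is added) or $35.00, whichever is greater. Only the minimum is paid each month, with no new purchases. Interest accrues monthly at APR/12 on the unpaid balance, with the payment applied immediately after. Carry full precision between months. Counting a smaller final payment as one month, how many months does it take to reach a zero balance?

Monthly rate r = 16.7%/12 = 1.39167% = 0.0139167.
While 4% of the post-interest balance exceeds $35.00, each month B ← (B·(1+r))·(1 − 0.04), i.e. B shrinks by the factor (1+r)·0.96 = 0.97336.
This holds for months 1–10. Entering month 11 the balance is $862.61; 4% of the post-interest balance is now below $35.00, so the flat $35.00 minimum applies from here.
From month 11 a fixed $35.00 at rate r clears $862.61 in 31 more payments. Total: 10 + 31 = 41 months.

41 months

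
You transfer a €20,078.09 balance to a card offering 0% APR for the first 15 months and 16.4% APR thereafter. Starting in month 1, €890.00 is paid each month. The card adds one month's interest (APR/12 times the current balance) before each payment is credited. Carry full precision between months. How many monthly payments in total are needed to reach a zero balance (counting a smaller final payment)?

24 months

Promo months 1–15 at r₀ = 0%/12 = 0; months 16+ at r₁ = 16.4%/12 = 0.0136667.
After month 15 (no interest yet): B = €20,078.09 − 15·€890.00 = €6,728.09.
Then at r₁ with €890.00/mo: n₂ = −ln(1 − r₁·B/P)/ln(1+r₁) ≈ 8.03 → 9 more payments.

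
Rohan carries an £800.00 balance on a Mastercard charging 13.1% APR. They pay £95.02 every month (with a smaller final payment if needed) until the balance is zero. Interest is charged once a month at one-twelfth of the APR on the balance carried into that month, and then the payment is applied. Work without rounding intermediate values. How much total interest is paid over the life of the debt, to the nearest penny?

Monthly rate r = 13.1%/12 = 1.09167% = 0.0109167.
Payoff takes n = ⌈−ln(1 − rB₀/P)/ln(1+r)⌉ = ⌈8.880⌉ = 9 payments; the last is £83.65.
Total paid = 8·£95.02 + £83.65 = £843.81.
Total interest = total paid − principal = £843.81 − £800.00 = £43.81.

£43.81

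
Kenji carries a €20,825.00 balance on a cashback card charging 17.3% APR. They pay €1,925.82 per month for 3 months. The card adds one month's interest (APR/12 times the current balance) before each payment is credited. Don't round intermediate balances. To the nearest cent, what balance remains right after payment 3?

Monthly rate r = 17.3%/12 = 1.44167% = 0.0144167.
Each month: B ← B·(1+r) − €1,925.82.
Month 1: interest €300.23; balance after payment €19,199.41.
Month 2: interest €276.79; balance after payment €17,550.38.
Month 3: interest €253.02; balance after payment €15,877.58.

€15,877.58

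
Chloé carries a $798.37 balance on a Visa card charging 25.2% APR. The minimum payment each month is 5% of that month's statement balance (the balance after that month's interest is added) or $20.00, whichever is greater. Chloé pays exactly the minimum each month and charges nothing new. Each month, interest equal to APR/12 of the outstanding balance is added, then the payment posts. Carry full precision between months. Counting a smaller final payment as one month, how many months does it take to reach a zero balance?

49 months

Monthly rate r = 25.2%/12 = 2.1% = 0.021.
While 5% of the post-interest balance exceeds $20.00, each month B ← (B·(1+r))·(1 − 0.05), i.e. B shrinks by the factor (1+r)·0.95 = 0.96995.
This holds for months 1–24. Entering month 25 the balance is $383.87; 5% of the post-interest balance is now below $20.00, so the flat $20.00 minimum applies from here.
From month 25 a fixed $20.00 at rate r clears $383.87 in 25 more payments. Total: 24 + 25 = 49 months.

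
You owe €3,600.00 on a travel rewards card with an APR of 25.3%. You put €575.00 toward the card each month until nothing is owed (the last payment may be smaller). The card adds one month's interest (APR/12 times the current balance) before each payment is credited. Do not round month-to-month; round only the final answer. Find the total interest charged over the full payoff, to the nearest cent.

Monthly rate r = 25.3%/12 = 2.10833% = 0.0210833.
Payoff takes n = ⌈−ln(1 − rB₀/P)/ln(1+r)⌉ = ⌈6.785⌉ = 7 payments; the last is €452.39.
Total paid = 6·€575.00 + €452.39 = €3,902.39.
Total interest = total paid − principal = €3,902.39 − €3,600.00 = €302.39.

€302.39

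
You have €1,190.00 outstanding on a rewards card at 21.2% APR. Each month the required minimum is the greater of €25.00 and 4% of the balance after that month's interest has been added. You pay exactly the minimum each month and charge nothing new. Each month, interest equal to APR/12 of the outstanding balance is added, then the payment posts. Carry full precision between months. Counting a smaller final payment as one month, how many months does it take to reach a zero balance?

61 months

Monthly rate r = 21.2%/12 = 1.76667% = 0.0176667.
While 4% of the post-interest balance exceeds €25.00, each month B ← (B·(1+r))·(1 − 0.04), i.e. B shrinks by the factor (1+r)·0.96 = 0.97696.
This holds for months 1–29. Entering month 30 the balance is €605.30; 4% of the post-interest balance is now below €25.00, so the flat €25.00 minimum applies from here.
From month 30 a fixed €25.00 at rate r clears €605.30 in 32 more payments. Total: 29 + 32 = 61 months.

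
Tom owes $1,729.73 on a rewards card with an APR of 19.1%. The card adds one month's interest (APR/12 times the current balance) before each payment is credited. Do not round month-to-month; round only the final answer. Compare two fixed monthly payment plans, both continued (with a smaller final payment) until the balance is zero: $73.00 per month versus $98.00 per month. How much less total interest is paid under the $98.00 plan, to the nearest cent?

$141.82

Monthly rate r = 19.1%/12 = 1.59167% = 0.0159167.
At $73.00/mo: n = ⌈−ln(1 − rB₀/P)/ln(1+r)⌉ = 30 payments (last $71.63); total interest = total paid − $1,729.73 = $458.90.
At $98.00/mo: 21 payments (last $86.81); total interest $317.08.
Interest saved = $458.90 − $317.08 = $141.82.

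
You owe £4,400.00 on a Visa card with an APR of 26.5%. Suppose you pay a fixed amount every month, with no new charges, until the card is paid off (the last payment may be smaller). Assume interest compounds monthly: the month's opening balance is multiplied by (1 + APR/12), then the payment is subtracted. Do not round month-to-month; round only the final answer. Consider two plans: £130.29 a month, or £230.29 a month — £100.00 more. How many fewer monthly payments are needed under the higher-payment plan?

37 fewer payments

Monthly rate r = 26.5%/12 = 2.20833% = 0.0220833.
At £130.29/mo: n = ⌈−ln(1 − rB₀/P)/ln(1+r)⌉ = 63 payments (last £91.30); total interest = total paid − £4,400.00 = £3,769.28.
At £230.29/mo: 26 payments (last £21.16); total interest £1,378.41.
Payments saved = 63 − 26 = 37.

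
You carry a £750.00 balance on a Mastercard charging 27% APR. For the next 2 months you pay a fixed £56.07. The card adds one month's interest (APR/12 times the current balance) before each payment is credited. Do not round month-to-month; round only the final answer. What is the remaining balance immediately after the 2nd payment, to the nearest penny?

Monthly rate r = 27%/12 = 2.25% = 0.0225.
Each month: B ← B·(1+r) − £56.07.
Month 1: interest £16.88; balance after payment £710.80.
Month 2: interest £15.99; balance after payment £670.73.

£670.73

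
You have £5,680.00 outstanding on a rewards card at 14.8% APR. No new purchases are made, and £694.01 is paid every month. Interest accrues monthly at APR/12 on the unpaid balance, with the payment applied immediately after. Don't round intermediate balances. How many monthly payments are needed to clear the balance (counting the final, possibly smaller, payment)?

Monthly rate r = 14.8%/12 = 1.23333% = 0.0123333.
Recurrence: B ← B·(1+r) − £694.01.
Month 1: interest £70.05; balance after payment £5,056.04.
Month 2: interest £62.36; balance after payment £4,424.39.
Closed form: n = −ln(1 − rB₀/P)/ln(1+r) = −ln(0.89906)/ln(1.01233) ≈ 8.681, so the balance reaches zero during payment 9.

9 payments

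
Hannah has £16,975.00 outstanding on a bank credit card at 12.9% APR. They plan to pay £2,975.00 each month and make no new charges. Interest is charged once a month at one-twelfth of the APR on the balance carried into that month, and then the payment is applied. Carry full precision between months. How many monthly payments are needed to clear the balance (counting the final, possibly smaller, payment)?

6 payments

Monthly rate r = 12.9%/12 = 1.075% = 0.01075.
Recurrence: B ← B·(1+r) − £2,975.00.
Month 1: interest £182.48; balance after payment £14,182.48.
Month 2: interest £152.46; balance after payment £11,359.94.
Month 3: interest £122.12; balance after payment £8,507.06.
Month 4: interest £91.45; balance after payment £5,623.51.
Month 5: interest £60.45; balance after payment £2,708.97.
Month 6: interest £29.12; balance after payment £0.00.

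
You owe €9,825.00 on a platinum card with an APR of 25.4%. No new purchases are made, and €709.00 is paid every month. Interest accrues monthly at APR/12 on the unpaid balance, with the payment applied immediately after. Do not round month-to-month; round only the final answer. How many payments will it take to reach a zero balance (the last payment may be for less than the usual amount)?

Monthly rate r = 25.4%/12 = 2.11667% = 0.0211667.
Recurrence: B ← B·(1+r) − €709.00.
Month 1: interest €207.96; balance after payment €9,323.96.
Month 2: interest €197.36; balance after payment €8,812.32.
Closed form: n = −ln(1 − rB₀/P)/ln(1+r) = −ln(0.70668)/ln(1.02117) ≈ 16.575, so the balance reaches zero during payment 17.

17 months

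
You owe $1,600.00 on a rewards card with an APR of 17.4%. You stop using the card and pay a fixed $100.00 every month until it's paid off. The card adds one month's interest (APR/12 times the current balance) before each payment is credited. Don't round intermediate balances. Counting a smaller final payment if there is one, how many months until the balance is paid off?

Monthly rate r = 17.4%/12 = 1.45% = 0.0145.
Recurrence: B ← B·(1+r) − $100.00.
Month 1: interest $23.20; balance after payment $1,523.20.
Month 2: interest $22.09; balance after payment $1,445.29.
Closed form: n = −ln(1 − rB₀/P)/ln(1+r) = −ln(0.768)/ln(1.0145) ≈ 18.336, so the balance reaches zero during payment 19.

19 payments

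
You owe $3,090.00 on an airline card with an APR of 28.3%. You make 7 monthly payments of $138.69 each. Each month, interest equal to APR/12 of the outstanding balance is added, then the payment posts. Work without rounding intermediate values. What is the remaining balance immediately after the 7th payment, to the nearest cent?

$2,595.37

Monthly rate r = 28.3%/12 = 2.35833% = 0.0235833.
Each month: B ← B·(1+r) − $138.69.
Month 1: interest $72.87; balance after payment $3,024.18.
Month 2: interest $71.32; balance after payment $2,956.81.
Month 3: interest $69.73; balance after payment $2,887.85.
Month 4: interest $68.11; balance after payment $2,817.27.
Month 5: interest $66.44; balance after payment $2,745.02.
Month 6: interest $64.74; balance after payment $2,671.07.
Month 7: interest $62.99; balance after payment $2,595.37.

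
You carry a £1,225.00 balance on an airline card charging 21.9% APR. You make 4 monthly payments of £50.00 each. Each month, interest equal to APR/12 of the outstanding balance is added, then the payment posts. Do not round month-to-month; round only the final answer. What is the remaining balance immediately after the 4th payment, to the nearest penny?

Monthly rate r = 21.9%/12 = 1.825% = 0.01825.
Each month: B ← B·(1+r) − £50.00.
Month 1: interest £22.36; balance after payment £1,197.36.
Month 2: interest £21.85; balance after payment £1,169.21.
Month 3: interest £21.34; balance after payment £1,140.55.
Month 4: interest £20.81; balance after payment £1,111.36.

£1,111.36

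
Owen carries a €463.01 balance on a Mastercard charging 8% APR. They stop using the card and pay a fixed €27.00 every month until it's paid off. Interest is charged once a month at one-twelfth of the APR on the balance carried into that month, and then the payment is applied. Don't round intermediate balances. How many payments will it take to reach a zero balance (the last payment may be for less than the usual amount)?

Monthly rate r = 8%/12 = 0.666667% = 0.00666667.
Recurrence: B ← B·(1+r) − €27.00.
Month 1: interest €3.09; balance after payment €439.10.
Month 2: interest €2.93; balance after payment €415.02.
Closed form: n = −ln(1 − rB₀/P)/ln(1+r) = −ln(0.88568)/ln(1.00667) ≈ 18.271, so the balance reaches zero during payment 19.

19 months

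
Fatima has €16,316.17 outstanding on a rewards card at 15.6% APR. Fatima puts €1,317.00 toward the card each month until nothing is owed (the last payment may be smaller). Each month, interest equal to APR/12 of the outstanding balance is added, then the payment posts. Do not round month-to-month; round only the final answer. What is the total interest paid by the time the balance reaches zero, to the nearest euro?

Monthly rate r = 15.6%/12 = 1.3% = 0.013.
Payoff takes n = ⌈−ln(1 − rB₀/P)/ln(1+r)⌉ = ⌈13.596⌉ = 14 payments; the last is €787.17.
Total paid = 13·€1,317.00 + €787.17 = €17,908.17.
Total interest = total paid − principal = €17,908.17 − €16,316.17 = €1,592.00.

€1,592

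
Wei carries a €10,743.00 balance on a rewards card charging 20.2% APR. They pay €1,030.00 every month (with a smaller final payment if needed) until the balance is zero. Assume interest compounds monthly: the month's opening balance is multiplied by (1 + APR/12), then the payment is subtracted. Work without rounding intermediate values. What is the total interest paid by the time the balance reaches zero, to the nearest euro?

Monthly rate r = 20.2%/12 = 1.68333% = 0.0168333.
Payoff takes n = ⌈−ln(1 − rB₀/P)/ln(1+r)⌉ = ⌈11.566⌉ = 12 payments; the last is €584.67.
Total paid = 11·€1,030.00 + €584.67 = €11,914.67.
Total interest = total paid − principal = €11,914.67 − €10,743.00 = €1,171.67.

€1,172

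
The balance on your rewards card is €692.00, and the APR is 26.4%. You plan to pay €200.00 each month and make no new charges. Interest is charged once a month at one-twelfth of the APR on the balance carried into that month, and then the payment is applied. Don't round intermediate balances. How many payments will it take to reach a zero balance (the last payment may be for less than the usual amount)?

4 payments

Monthly rate r = 26.4%/12 = 2.2% = 0.022.
Recurrence: B ← B·(1+r) − €200.00.
Month 1: interest €15.22; balance after payment €507.22.
Month 2: interest €11.16; balance after payment €318.38.
Month 3: interest €7.00; balance after payment €125.39.
Month 4: interest €2.76; balance after payment €0.00.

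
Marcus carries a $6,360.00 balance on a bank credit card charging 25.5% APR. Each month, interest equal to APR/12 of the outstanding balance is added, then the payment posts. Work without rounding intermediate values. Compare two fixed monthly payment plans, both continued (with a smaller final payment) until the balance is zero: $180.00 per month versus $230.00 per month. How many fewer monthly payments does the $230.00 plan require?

Monthly rate r = 25.5%/12 = 2.125% = 0.02125.
At $180.00/mo: n = ⌈−ln(1 − rB₀/P)/ln(1+r)⌉ = 67 payments (last $15.79); total interest = total paid − $6,360.00 = $5,535.79.
At $230.00/mo: 43 payments (last $29.07); total interest $3,329.07.
Payments saved = 67 − 43 = 24.

24 fewer payments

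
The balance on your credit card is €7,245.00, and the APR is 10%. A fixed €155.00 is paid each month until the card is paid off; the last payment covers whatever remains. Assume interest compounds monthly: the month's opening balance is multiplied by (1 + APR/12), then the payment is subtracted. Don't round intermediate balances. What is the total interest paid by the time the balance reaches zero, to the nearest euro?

Monthly rate r = 10%/12 = 0.833333% = 0.00833333.
Payoff takes n = ⌈−ln(1 − rB₀/P)/ln(1+r)⌉ = ⌈59.467⌉ = 60 payments; the last is €72.52.
Total paid = 59·€155.00 + €72.52 = €9,217.52.
Total interest = total paid − principal = €9,217.52 − €7,245.00 = €1,972.52.

€1,973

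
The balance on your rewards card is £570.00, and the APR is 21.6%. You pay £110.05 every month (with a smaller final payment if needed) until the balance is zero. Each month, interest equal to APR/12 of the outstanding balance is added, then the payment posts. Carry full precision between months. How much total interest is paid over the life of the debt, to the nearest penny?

Monthly rate r = 21.6%/12 = 1.8% = 0.018.
Payoff takes n = ⌈−ln(1 − rB₀/P)/ln(1+r)⌉ = ⌈5.486⌉ = 6 payments; the last is £53.71.
Total paid = 5·£110.05 + £53.71 = £603.96.
Total interest = total paid − principal = £603.96 − £570.00 = £33.96.

£33.96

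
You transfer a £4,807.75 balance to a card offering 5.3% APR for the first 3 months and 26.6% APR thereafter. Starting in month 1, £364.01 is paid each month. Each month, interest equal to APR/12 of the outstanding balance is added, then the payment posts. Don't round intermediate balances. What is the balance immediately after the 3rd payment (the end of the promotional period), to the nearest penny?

£3,774.87

Promo months 1–3 at r₀ = 5.3%/12 = 0.00441667; months 4+ at r₁ = 26.6%/12 = 0.0221667.
After month 3: iterate B ← B·(1+r₀) − £364.01 for 3 months → £3,774.87.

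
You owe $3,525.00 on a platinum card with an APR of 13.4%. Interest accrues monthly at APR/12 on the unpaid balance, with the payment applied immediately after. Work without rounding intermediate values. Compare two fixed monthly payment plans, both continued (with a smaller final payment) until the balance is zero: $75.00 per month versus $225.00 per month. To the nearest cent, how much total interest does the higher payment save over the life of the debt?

Monthly rate r = 13.4%/12 = 1.11667% = 0.0111667.
At $75.00/mo: n = ⌈−ln(1 − rB₀/P)/ln(1+r)⌉ = 68 payments (last $0.47); total interest = total paid − $3,525.00 = $1,500.47.
At $225.00/mo: 18 payments (last $71.66); total interest $371.66.
Interest saved = $1,500.47 − $371.66 = $1,128.81.

$1,128.81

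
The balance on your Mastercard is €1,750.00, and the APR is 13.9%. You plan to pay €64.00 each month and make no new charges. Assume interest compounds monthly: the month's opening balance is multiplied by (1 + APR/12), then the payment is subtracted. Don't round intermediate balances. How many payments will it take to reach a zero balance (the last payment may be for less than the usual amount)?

34 months

Monthly rate r = 13.9%/12 = 1.15833% = 0.0115833.
Recurrence: B ← B·(1+r) − €64.00.
Month 1: interest €20.27; balance after payment €1,706.27.
Month 2: interest €19.76; balance after payment €1,662.04.
Closed form: n = −ln(1 − rB₀/P)/ln(1+r) = −ln(0.68327)/ln(1.01158) ≈ 33.071, so the balance reaches zero during payment 34.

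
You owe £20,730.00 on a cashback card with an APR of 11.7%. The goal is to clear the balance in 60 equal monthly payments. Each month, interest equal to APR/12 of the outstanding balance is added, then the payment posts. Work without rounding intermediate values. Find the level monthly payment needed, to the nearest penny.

Monthly rate r = 11.7%/12 = 0.975% = 0.00975.
Level-payment amortization: P = B₀·r / (1 − (1+r)^(−n)) = 20730.00·0.00975 / (1 − 1.00975^(−60)).
Denominator 1 − (1+r)^(−60) = 0.441313356.
P = 202.118 / 0.441313356 ≈ 457.99.

£457.99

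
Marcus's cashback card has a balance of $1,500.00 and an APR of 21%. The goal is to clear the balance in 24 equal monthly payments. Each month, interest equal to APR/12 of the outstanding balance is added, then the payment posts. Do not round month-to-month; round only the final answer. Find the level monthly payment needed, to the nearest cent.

Monthly rate r = 21%/12 = 1.75% = 0.0175.
Level-payment amortization: P = B₀·r / (1 − (1+r)^(−n)) = 1500.00·0.0175 / (1 − 1.0175^(−24)).
Denominator 1 − (1+r)^(−24) = 0.340561999.
P = 26.25 / 0.340561999 ≈ 77.08.

$77.08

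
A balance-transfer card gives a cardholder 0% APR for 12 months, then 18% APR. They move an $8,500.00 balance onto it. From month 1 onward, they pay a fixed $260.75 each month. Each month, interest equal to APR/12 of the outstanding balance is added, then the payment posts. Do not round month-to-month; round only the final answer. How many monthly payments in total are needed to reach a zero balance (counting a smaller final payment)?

37 months

Promo months 1–12 at r₀ = 0%/12 = 0; months 13+ at r₁ = 18%/12 = 0.015.
After month 12 (no interest yet): B = $8,500.00 − 12·$260.75 = $5,371.00.
Then at r₁ with $260.75/mo: n₂ = −ln(1 − r₁·B/P)/ln(1+r₁) ≈ 24.82 → 25 more payments.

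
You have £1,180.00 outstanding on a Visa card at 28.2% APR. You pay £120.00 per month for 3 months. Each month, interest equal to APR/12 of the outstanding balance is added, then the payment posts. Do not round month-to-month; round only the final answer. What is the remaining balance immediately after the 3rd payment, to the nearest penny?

Monthly rate r = 28.2%/12 = 2.35% = 0.0235.
Each month: B ← B·(1+r) − £120.00.
Month 1: interest £27.73; balance after payment £1,087.73.
Month 2: interest £25.56; balance after payment £993.29.
Month 3: interest £23.34; balance after payment £896.63.

£896.63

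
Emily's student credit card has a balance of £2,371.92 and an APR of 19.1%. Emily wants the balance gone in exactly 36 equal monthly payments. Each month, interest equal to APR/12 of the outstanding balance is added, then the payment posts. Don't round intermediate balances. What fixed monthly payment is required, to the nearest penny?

£87.07

Monthly rate r = 19.1%/12 = 1.59167% = 0.0159167.
Level-payment amortization: P = B₀·r / (1 − (1+r)^(−n)) = 2371.92·0.0159167 / (1 − 1.01592^(−36)).
Denominator 1 − (1+r)^(−36) = 0.433618666.
P = 37.7531 / 0.433618666 ≈ 87.07.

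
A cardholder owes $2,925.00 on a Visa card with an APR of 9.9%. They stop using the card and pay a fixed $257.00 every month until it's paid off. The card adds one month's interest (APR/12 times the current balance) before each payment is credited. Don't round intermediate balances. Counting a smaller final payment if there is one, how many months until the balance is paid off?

Monthly rate r = 9.9%/12 = 0.825% = 0.00825.
Recurrence: B ← B·(1+r) − $257.00.
Month 1: interest $24.13; balance after payment $2,692.13.
Month 2: interest $22.21; balance after payment $2,457.34.
Closed form: n = −ln(1 − rB₀/P)/ln(1+r) = −ln(0.9061)/ln(1.00825) ≈ 12.001, so the balance reaches zero during payment 13.

13 payments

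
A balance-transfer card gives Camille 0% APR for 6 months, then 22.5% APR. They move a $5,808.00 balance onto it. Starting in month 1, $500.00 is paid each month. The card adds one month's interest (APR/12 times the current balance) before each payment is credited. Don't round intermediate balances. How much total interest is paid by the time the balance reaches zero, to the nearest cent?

Promo months 1–6 at r₀ = 0%/12 = 0; months 7+ at r₁ = 22.5%/12 = 0.01875.
After month 6 (no interest yet): B = $5,808.00 − 6·$500.00 = $2,808.00.
Then at r₁ with $500.00/mo: n₂ = −ln(1 − r₁·B/P)/ln(1+r₁) ≈ 5.99 → 6 more payments.
Total paid = 11·$500.00 + $494.89 = $5,994.89; interest = $5,994.89 − $5,808.00 = $186.89.

$186.89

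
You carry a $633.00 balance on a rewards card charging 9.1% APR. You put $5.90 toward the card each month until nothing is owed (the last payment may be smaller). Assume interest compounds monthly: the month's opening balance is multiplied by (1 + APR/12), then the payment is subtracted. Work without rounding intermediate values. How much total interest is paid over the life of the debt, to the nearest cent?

Monthly rate r = 9.1%/12 = 0.758333% = 0.00758333.
Payoff takes n = ⌈−ln(1 − rB₀/P)/ln(1+r)⌉ = ⌈222.360⌉ = 223 payments; the last is $2.13.
Total paid = 222·$5.90 + $2.13 = $1,311.93.
Total interest = total paid − principal = $1,311.93 − $633.00 = $678.93.

$678.93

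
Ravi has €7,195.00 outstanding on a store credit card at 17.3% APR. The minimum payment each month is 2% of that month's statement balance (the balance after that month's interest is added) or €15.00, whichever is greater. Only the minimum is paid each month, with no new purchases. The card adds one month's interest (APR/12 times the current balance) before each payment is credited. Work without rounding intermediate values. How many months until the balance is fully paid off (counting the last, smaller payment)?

474 months

Monthly rate r = 17.3%/12 = 1.44167% = 0.0144167.
While 2% of the post-interest balance exceeds €15.00, each month B ← (B·(1+r))·(1 − 0.02), i.e. B shrinks by the factor (1+r)·0.98 = 0.99413.
This holds for months 1–387. Entering month 388 the balance is €736.65; 2% of the post-interest balance is now below €15.00, so the flat €15.00 minimum applies from here.
From month 388 a fixed €15.00 at rate r clears €736.65 in 87 more payments. Total: 387 + 87 = 474 months.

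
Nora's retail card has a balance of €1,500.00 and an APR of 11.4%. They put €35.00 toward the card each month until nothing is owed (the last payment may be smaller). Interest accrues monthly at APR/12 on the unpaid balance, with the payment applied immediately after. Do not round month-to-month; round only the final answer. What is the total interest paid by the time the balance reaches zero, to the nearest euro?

€435

Monthly rate r = 11.4%/12 = 0.95% = 0.0095.
Payoff takes n = ⌈−ln(1 − rB₀/P)/ln(1+r)⌉ = ⌈55.293⌉ = 56 payments; the last is €10.28.
Total paid = 55·€35.00 + €10.28 = €1,935.28.
Total interest = total paid − principal = €1,935.28 − €1,500.00 = €435.28.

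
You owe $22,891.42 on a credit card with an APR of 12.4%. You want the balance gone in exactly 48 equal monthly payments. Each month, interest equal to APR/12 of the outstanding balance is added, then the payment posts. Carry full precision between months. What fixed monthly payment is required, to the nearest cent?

Monthly rate r = 12.4%/12 = 1.03333% = 0.0103333.
Level-payment amortization: P = B₀·r / (1 − (1+r)^(−n)) = 22891.42·0.0103333 / (1 − 1.01033^(−48)).
Denominator 1 − (1+r)^(−48) = 0.389486487.
P = 236.545 / 0.389486487 ≈ 607.32.

$607.32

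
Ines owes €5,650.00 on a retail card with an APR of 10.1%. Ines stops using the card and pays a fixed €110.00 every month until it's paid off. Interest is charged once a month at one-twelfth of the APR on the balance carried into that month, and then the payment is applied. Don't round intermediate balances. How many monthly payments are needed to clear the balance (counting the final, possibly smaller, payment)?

68 months

Monthly rate r = 10.1%/12 = 0.841667% = 0.00841667.
Recurrence: B ← B·(1+r) − €110.00.
Month 1: interest €47.55; balance after payment €5,587.55.
Month 2: interest €47.03; balance after payment €5,524.58.
Closed form: n = −ln(1 − rB₀/P)/ln(1+r) = −ln(0.56769)/ln(1.00842) ≈ 67.552, so the balance reaches zero during payment 68.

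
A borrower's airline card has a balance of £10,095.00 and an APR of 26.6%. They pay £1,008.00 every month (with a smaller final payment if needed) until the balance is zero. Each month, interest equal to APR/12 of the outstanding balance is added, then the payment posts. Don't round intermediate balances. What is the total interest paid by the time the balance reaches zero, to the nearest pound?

£1,449

Monthly rate r = 26.6%/12 = 2.21667% = 0.0221667.
Payoff takes n = ⌈−ln(1 − rB₀/P)/ln(1+r)⌉ = ⌈11.449⌉ = 12 payments; the last is £455.79.
Total paid = 11·£1,008.00 + £455.79 = £11,543.79.
Total interest = total paid − principal = £11,543.79 − £10,095.00 = £1,448.79.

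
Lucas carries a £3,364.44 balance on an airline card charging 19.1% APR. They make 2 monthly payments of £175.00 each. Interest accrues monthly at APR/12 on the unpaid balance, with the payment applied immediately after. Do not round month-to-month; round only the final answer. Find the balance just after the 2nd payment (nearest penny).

Monthly rate r = 19.1%/12 = 1.59167% = 0.0159167.
Each month: B ← B·(1+r) − £175.00.
Month 1: interest £53.55; balance after payment £3,242.99.
Month 2: interest £51.62; balance after payment £3,119.61.

£3,119.61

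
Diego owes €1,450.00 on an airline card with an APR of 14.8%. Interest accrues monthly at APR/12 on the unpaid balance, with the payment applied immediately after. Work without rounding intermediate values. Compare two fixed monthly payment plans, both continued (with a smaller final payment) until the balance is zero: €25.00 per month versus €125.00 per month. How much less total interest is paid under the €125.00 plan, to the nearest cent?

€987.91

Monthly rate r = 14.8%/12 = 1.23333% = 0.0123333.
At €25.00/mo: n = ⌈−ln(1 − rB₀/P)/ln(1+r)⌉ = 103 payments (last €12.54); total interest = total paid − €1,450.00 = €1,112.54.
At €125.00/mo: 13 payments (last €74.63); total interest €124.63.
Interest saved = €1,112.54 − €124.63 = €987.91.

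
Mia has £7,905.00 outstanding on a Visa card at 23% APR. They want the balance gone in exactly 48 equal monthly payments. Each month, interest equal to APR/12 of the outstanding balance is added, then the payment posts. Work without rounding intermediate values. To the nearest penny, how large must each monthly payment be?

Monthly rate r = 23%/12 = 1.91667% = 0.0191667.
Level-payment amortization: P = B₀·r / (1 − (1+r)^(−n)) = 7905.00·0.0191667 / (1 − 1.01917^(−48)).
Denominator 1 − (1+r)^(−48) = 0.597996465.
P = 151.512 / 0.597996465 ≈ 253.37.

£253.37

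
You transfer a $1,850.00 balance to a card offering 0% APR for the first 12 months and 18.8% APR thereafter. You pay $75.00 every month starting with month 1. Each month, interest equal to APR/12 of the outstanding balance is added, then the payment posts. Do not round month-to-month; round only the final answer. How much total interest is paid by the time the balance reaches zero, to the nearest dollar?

Promo months 1–12 at r₀ = 0%/12 = 0; months 13+ at r₁ = 18.8%/12 = 0.0156667.
After month 12 (no interest yet): B = $1,850.00 − 12·$75.00 = $950.00.
Then at r₁ with $75.00/mo: n₂ = −ln(1 − r₁·B/P)/ln(1+r₁) ≈ 14.23 → 15 more payments.
Total paid = 26·$75.00 + $17.32 = $1,967.32; interest = $1,967.32 − $1,850.00 = $117.32.

$117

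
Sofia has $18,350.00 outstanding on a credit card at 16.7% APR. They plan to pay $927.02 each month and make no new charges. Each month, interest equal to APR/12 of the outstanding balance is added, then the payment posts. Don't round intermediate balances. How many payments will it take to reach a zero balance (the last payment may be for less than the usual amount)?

24 payments

Monthly rate r = 16.7%/12 = 1.39167% = 0.0139167.
Recurrence: B ← B·(1+r) − $927.02.
Month 1: interest $255.37; balance after payment $17,678.35.
Month 2: interest $246.02; balance after payment $16,997.35.
Closed form: n = −ln(1 − rB₀/P)/ln(1+r) = −ln(0.72453)/ln(1.01392) ≈ 23.316, so the balance reaches zero during payment 24.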